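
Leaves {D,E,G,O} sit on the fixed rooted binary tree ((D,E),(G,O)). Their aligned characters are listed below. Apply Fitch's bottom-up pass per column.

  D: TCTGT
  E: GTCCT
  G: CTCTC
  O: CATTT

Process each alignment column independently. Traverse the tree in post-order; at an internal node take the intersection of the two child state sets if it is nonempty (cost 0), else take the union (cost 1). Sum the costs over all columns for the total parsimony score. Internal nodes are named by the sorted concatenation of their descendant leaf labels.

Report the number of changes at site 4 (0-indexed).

[col 0] DE: children D:{T}, E:{G} ∪→ {G,T}; cost 1
[col 0] GO: children G:{C}, O:{C} ∩→ {C}; cost 0
[col 0] DEGO: children DE:{G,T}, GO:{C} ∪→ {C,G,T}; cost 1
[col 1] DE: children D:{C}, E:{T} ∪→ {C,T}; cost 1
[col 1] GO: children G:{T}, O:{A} ∪→ {A,T}; cost 1
[col 1] DEGO: children DE:{C,T}, GO:{A,T} ∩→ {T}; cost 0
[col 2] DE: children D:{T}, E:{C} ∪→ {C,T}; cost 1
[col 2] GO: children G:{C}, O:{T} ∪→ {C,T}; cost 1
[col 2] DEGO: children DE:{C,T}, GO:{C,T} ∩→ {C,T}; cost 0
[col 3] DE: children D:{G}, E:{C} ∪→ {C,G}; cost 1
[col 3] GO: children G:{T}, O:{T} ∩→ {T}; cost 0
[col 3] DEGO: children DE:{C,G}, GO:{T} ∪→ {C,G,T}; cost 1
[col 4] DE: children D:{T}, E:{T} ∩→ {T}; cost 0
[col 4] GO: children G:{C}, O:{T} ∪→ {C,T}; cost 1
[col 4] DEGO: children DE:{T}, GO:{C,T} ∩→ {T}; cost 0
per-site changes: [2, 2, 2, 2, 1]; total = 9

1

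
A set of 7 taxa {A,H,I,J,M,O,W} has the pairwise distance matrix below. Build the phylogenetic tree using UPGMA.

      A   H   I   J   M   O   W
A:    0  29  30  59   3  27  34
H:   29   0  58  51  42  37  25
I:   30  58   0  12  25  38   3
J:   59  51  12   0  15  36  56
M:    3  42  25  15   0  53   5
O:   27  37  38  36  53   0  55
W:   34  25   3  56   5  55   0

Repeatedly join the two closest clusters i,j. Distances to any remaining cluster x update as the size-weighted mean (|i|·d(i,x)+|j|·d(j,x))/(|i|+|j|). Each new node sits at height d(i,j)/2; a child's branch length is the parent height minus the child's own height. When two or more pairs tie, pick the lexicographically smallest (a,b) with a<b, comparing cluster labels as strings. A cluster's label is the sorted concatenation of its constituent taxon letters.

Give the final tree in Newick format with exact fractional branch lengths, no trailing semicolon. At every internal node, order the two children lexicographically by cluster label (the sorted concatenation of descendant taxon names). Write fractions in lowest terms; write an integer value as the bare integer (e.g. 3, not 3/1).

step 1: merge (A,M) at d=3; branch lengths A→3/2, M→3/2; new cluster AM
  updated: d(AM,H)=71/2, d(AM,I)=55/2, d(AM,J)=37, d(AM,O)=40, d(AM,W)=39/2
step 2: merge (I,W) at d=3; branch lengths I→3/2, W→3/2; new cluster IW
  updated: d(AM,IW)=47/2, d(H,IW)=83/2, d(IW,J)=34, d(IW,O)=93/2
step 3: merge (AM,IW) at d=47/2; branch lengths AM→41/4, IW→41/4; new cluster AIMW
  updated: d(AIMW,H)=77/2, d(AIMW,J)=71/2, d(AIMW,O)=173/4
step 4: merge (AIMW,J) at d=71/2; branch lengths AIMW→6, J→71/4; new cluster AIJMW
  updated: d(AIJMW,H)=41, d(AIJMW,O)=209/5
step 5: merge (H,O) at d=37; branch lengths H→37/2, O→37/2; new cluster HO
  updated: d(AIJMW,HO)=207/5
step 6: merge (AIJMW,HO) at d=207/5; branch lengths AIJMW→59/20, HO→11/5; new cluster AHIJMOW
final tree: ((((A:3/2,M:3/2):41/4,(I:3/2,W:3/2):41/4):6,J:71/4):59/20,(H:37/2,O:37/2):11/5)
total length: 462/5

((((A:3/2,M:3/2):41/4,(I:3/2,W:3/2):41/4):6,J:71/4):59/20,(H:37/2,O:37/2):11/5)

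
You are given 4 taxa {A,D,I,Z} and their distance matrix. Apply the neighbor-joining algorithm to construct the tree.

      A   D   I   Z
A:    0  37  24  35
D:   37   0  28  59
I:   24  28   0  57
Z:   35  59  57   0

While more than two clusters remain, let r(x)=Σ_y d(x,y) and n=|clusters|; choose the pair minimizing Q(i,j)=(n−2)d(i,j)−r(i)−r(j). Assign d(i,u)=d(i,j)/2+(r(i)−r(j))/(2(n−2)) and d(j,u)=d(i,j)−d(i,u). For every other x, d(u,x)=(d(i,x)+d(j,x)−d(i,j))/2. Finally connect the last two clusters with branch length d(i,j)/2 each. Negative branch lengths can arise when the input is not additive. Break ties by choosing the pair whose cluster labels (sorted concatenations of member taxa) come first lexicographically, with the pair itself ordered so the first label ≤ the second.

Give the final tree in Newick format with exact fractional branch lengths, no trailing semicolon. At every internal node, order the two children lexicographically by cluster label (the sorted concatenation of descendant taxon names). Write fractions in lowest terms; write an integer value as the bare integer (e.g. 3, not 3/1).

1. join A+Z (d=35, Q=-177) ⇒ AZ; edges |A|=15/4, |Z|=125/4
  updated: d(AZ,D)=61/2, d(AZ,I)=23
2. join AZ+D (d=61/2, Q=-163/2) ⇒ ADZ; edges |AZ|=51/4, |D|=71/4
  updated: d(ADZ,I)=41/4
3. join ADZ+I (d=41/4) ⇒ ADIZ; edges |ADZ|=41/8, |I|=41/8
final tree: (((A:15/4,Z:125/4):51/4,D:71/4):41/8,I:41/8)
total length: 303/4

(((A:15/4,Z:125/4):51/4,D:71/4):41/8,I:41/8)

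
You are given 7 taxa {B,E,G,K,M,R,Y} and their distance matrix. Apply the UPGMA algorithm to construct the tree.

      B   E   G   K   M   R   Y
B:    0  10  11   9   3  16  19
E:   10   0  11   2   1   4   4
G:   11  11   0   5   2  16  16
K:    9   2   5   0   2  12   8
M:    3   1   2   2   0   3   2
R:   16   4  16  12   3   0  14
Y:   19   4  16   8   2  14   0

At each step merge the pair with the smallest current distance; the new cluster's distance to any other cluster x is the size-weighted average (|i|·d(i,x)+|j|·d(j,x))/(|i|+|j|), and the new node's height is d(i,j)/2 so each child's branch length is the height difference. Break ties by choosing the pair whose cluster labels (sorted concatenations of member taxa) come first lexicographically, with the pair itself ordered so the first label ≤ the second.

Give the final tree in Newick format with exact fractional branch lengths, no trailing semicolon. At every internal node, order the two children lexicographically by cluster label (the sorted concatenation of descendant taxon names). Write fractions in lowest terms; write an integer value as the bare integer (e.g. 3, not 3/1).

(B:17/3,(((((E:1/2,M:1/2):1/2,K:1):4/3,Y:7/3):43/24,R:33/8):7/8,G:5):2/3)

1. join E+M (d=1) ⇒ EM; edges |E|=1/2, |M|=1/2
  updated: d(B,EM)=13/2, d(EM,G)=13/2, d(EM,K)=2, d(EM,R)=7/2, d(EM,Y)=3
2. join EM+K (d=2) ⇒ EKM; edges |EM|=1/2, |K|=1
  updated: d(B,EKM)=22/3, d(EKM,G)=6, d(EKM,R)=19/3, d(EKM,Y)=14/3
3. join EKM+Y (d=14/3) ⇒ EKMY; edges |EKM|=4/3, |Y|=7/3
  updated: d(B,EKMY)=41/4, d(EKMY,G)=17/2, d(EKMY,R)=33/4
4. join EKMY+R (d=33/4) ⇒ EKMRY; edges |EKMY|=43/24, |R|=33/8
  updated: d(B,EKMRY)=57/5, d(EKMRY,G)=10
5. join EKMRY+G (d=10) ⇒ EGKMRY; edges |EKMRY|=7/8, |G|=5
  updated: d(B,EGKMRY)=34/3
6. join B+EGKMRY (d=34/3) ⇒ BEGKMRY; edges |B|=17/3, |EGKMRY|=2/3
final tree: (B:17/3,(((((E:1/2,M:1/2):1/2,K:1):4/3,Y:7/3):43/24,R:33/8):7/8,G:5):2/3)
total length: 583/24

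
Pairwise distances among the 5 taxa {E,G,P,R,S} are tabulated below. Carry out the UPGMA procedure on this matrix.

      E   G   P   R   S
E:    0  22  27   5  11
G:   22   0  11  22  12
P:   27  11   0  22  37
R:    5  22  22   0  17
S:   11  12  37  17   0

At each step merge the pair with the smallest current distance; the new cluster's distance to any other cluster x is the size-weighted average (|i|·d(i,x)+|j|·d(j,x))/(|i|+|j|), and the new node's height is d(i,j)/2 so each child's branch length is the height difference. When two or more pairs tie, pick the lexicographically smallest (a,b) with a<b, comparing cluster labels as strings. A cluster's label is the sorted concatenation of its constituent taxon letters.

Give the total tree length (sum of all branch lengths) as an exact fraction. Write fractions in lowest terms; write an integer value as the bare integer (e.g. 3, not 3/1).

step 1: merge (E,R) at d=5; branch lengths E→5/2, R→5/2; new cluster ER
  updated: d(ER,G)=22, d(ER,P)=49/2, d(ER,S)=14
step 2: merge (G,P) at d=11; branch lengths G→11/2, P→11/2; new cluster GP
  updated: d(ER,GP)=93/4, d(GP,S)=49/2
step 3: merge (ER,S) at d=14; branch lengths ER→9/2, S→7; new cluster ERS
  updated: d(ERS,GP)=71/3
step 4: merge (ERS,GP) at d=71/3; branch lengths ERS→29/6, GP→19/3; new cluster EGPRS
final tree: (((E:5/2,R:5/2):9/2,S:7):29/6,(G:11/2,P:11/2):19/3)
total length: 116/3

116/3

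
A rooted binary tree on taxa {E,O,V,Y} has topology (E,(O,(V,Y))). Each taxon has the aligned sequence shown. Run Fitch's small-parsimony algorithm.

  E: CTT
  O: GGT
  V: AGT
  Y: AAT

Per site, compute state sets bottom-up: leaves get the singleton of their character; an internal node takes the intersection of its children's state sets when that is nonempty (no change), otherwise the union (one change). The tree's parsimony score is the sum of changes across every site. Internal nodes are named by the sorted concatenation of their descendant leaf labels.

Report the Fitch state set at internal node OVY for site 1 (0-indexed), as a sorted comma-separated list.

VY@0: {A} ∩ {A} = {A} (intersection, +0)
OVY@0: {G} ∪ {A} = {A,G} (union, +1)
EOVY@0: {C} ∪ {A,G} = {A,C,G} (union, +1)
VY@1: {G} ∪ {A} = {A,G} (union, +1)
OVY@1: {G} ∩ {A,G} = {G} (intersection, +0)
EOVY@1: {T} ∪ {G} = {G,T} (union, +1)
VY@2: {T} ∩ {T} = {T} (intersection, +0)
OVY@2: {T} ∩ {T} = {T} (intersection, +0)
EOVY@2: {T} ∩ {T} = {T} (intersection, +0)
per-site changes: [2, 2, 0]; total = 4

G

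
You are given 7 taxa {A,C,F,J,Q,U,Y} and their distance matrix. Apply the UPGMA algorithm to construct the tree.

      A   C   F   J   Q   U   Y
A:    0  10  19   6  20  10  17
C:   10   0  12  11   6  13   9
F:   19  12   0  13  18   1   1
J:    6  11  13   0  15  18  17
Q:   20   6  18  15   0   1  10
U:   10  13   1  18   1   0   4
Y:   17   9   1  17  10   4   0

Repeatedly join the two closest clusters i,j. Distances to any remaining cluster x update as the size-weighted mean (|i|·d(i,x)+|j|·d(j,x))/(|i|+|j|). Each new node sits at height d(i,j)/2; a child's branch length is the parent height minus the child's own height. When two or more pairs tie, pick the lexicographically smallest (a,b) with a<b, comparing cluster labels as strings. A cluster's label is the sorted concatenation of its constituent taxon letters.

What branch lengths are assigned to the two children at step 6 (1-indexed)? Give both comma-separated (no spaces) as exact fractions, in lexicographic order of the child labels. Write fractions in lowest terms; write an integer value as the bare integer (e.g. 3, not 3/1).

iteration 1: select F,U (d=1); attach at lengths (1/2, 1/2); label the merged cluster FU
  updated: d(A,FU)=29/2, d(C,FU)=25/2, d(FU,J)=31/2, d(FU,Q)=19/2, d(FU,Y)=5/2
iteration 2: select FU,Y (d=5/2); attach at lengths (3/4, 5/4); label the merged cluster FUY
  updated: d(A,FUY)=46/3, d(C,FUY)=34/3, d(FUY,J)=16, d(FUY,Q)=29/3
iteration 3: select A,J (d=6); attach at lengths (3, 3); label the merged cluster AJ
  updated: d(AJ,C)=21/2, d(AJ,FUY)=47/3, d(AJ,Q)=35/2
iteration 4: select C,Q (d=6); attach at lengths (3, 3); label the merged cluster CQ
  updated: d(AJ,CQ)=14, d(CQ,FUY)=21/2
iteration 5: select CQ,FUY (d=21/2); attach at lengths (9/4, 4); label the merged cluster CFQUY
  updated: d(AJ,CFQUY)=15
iteration 6: select AJ,CFQUY (d=15); attach at lengths (9/2, 9/4); label the merged cluster ACFJQUY
final tree: ((A:3,J:3):9/2,((C:3,Q:3):9/4,((F:1/2,U:1/2):3/4,Y:5/4):4):9/4)
total length: 28

9/2,9/4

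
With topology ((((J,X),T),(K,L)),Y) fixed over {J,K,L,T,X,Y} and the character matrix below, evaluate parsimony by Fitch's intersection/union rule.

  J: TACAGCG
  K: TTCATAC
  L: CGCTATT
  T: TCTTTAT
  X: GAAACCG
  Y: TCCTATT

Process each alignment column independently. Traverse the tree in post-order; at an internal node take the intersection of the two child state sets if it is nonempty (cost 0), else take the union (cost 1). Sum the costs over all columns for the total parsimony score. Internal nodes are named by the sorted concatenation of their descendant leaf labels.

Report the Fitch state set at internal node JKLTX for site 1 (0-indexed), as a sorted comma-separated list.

[col 0] JX: children J:{T}, X:{G} ∪→ {G,T}; cost 1
[col 0] JTX: children JX:{G,T}, T:{T} ∩→ {T}; cost 0
[col 0] KL: children K:{T}, L:{C} ∪→ {C,T}; cost 1
[col 0] JKLTX: children JTX:{T}, KL:{C,T} ∩→ {T}; cost 0
[col 0] JKLTXY: children JKLTX:{T}, Y:{T} ∩→ {T}; cost 0
[col 1] JX: children J:{A}, X:{A} ∩→ {A}; cost 0
[col 1] JTX: children JX:{A}, T:{C} ∪→ {A,C}; cost 1
[col 1] KL: children K:{T}, L:{G} ∪→ {G,T}; cost 1
[col 1] JKLTX: children JTX:{A,C}, KL:{G,T} ∪→ {A,C,G,T}; cost 1
[col 1] JKLTXY: children JKLTX:{A,C,G,T}, Y:{C} ∩→ {C}; cost 0
[col 2] JX: children J:{C}, X:{A} ∪→ {A,C}; cost 1
[col 2] JTX: children JX:{A,C}, T:{T} ∪→ {A,C,T}; cost 1
[col 2] KL: children K:{C}, L:{C} ∩→ {C}; cost 0
[col 2] JKLTX: children JTX:{A,C,T}, KL:{C} ∩→ {C}; cost 0
[col 2] JKLTXY: children JKLTX:{C}, Y:{C} ∩→ {C}; cost 0
[col 3] JX: children J:{A}, X:{A} ∩→ {A}; cost 0
[col 3] JTX: children JX:{A}, T:{T} ∪→ {A,T}; cost 1
[col 3] KL: children K:{A}, L:{T} ∪→ {A,T}; cost 1
[col 3] JKLTX: children JTX:{A,T}, KL:{A,T} ∩→ {A,T}; cost 0
[col 3] JKLTXY: children JKLTX:{A,T}, Y:{T} ∩→ {T}; cost 0
[col 4] JX: children J:{G}, X:{C} ∪→ {C,G}; cost 1
[col 4] JTX: children JX:{C,G}, T:{T} ∪→ {C,G,T}; cost 1
[col 4] KL: children K:{T}, L:{A} ∪→ {A,T}; cost 1
[col 4] JKLTX: children JTX:{C,G,T}, KL:{A,T} ∩→ {T}; cost 0
[col 4] JKLTXY: children JKLTX:{T}, Y:{A} ∪→ {A,T}; cost 1
[col 5] JX: children J:{C}, X:{C} ∩→ {C}; cost 0
[col 5] JTX: children JX:{C}, T:{A} ∪→ {A,C}; cost 1
[col 5] KL: children K:{A}, L:{T} ∪→ {A,T}; cost 1
[col 5] JKLTX: children JTX:{A,C}, KL:{A,T} ∩→ {A}; cost 0
[col 5] JKLTXY: children JKLTX:{A}, Y:{T} ∪→ {A,T}; cost 1
[col 6] JX: children J:{G}, X:{G} ∩→ {G}; cost 0
[col 6] JTX: children JX:{G}, T:{T} ∪→ {G,T}; cost 1
[col 6] KL: children K:{C}, L:{T} ∪→ {C,T}; cost 1
[col 6] JKLTX: children JTX:{G,T}, KL:{C,T} ∩→ {T}; cost 0
[col 6] JKLTXY: children JKLTX:{T}, Y:{T} ∩→ {T}; cost 0
per-site changes: [2, 3, 2, 2, 4, 3, 2]; total = 18

A,C,G,T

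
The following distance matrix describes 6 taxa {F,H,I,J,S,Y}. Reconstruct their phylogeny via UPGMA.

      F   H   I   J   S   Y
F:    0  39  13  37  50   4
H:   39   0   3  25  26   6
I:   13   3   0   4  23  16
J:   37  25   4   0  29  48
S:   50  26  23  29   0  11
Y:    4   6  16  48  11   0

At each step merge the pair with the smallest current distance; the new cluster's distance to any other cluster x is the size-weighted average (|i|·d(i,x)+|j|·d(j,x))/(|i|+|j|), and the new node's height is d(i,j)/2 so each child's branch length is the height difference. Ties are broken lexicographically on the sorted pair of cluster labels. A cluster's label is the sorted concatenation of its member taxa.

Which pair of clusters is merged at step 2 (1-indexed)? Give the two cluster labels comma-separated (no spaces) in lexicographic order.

F,Y

iteration 1: select H,I (d=3); attach at lengths (3/2, 3/2); label the merged cluster HI
  updated: d(F,HI)=26, d(HI,J)=29/2, d(HI,S)=49/2, d(HI,Y)=11
iteration 2: select F,Y (d=4); attach at lengths (2, 2); label the merged cluster FY
  updated: d(FY,HI)=37/2, d(FY,J)=85/2, d(FY,S)=61/2
iteration 3: select HI,J (d=29/2); attach at lengths (23/4, 29/4); label the merged cluster HIJ
  updated: d(FY,HIJ)=53/2, d(HIJ,S)=26
iteration 4: select HIJ,S (d=26); attach at lengths (23/4, 13); label the merged cluster HIJS
  updated: d(FY,HIJS)=55/2
iteration 5: select FY,HIJS (d=55/2); attach at lengths (47/4, 3/4); label the merged cluster FHIJSY
final tree: ((F:2,Y:2):47/4,(((H:3/2,I:3/2):23/4,J:29/4):23/4,S:13):3/4)
total length: 205/4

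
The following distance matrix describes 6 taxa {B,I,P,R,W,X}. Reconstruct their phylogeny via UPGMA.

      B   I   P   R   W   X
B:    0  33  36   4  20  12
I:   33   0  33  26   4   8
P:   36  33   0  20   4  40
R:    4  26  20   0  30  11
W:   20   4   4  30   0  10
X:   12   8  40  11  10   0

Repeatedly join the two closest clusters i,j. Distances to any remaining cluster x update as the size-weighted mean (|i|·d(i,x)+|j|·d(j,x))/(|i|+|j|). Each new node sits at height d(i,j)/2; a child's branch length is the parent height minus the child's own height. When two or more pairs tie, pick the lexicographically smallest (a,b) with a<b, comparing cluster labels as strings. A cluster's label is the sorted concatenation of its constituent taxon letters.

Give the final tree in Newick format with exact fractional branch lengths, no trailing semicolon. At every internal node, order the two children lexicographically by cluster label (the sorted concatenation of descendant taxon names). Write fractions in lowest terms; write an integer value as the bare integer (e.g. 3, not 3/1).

(((B:2,R:2):9,((I:2,W:2):5/2,X:9/2):13/2):23/10,P:133/10)

1. join B+R (d=4) ⇒ BR; edges |B|=2, |R|=2
  updated: d(BR,I)=59/2, d(BR,P)=28, d(BR,W)=25, d(BR,X)=23/2
2. join I+W (d=4) ⇒ IW; edges |I|=2, |W|=2
  updated: d(BR,IW)=109/4, d(IW,P)=37/2, d(IW,X)=9
3. join IW+X (d=9) ⇒ IWX; edges |IW|=5/2, |X|=9/2
  updated: d(BR,IWX)=22, d(IWX,P)=77/3
4. join BR+IWX (d=22) ⇒ BIRWX; edges |BR|=9, |IWX|=13/2
  updated: d(BIRWX,P)=133/5
5. join BIRWX+P (d=133/5) ⇒ BIPRWX; edges |BIRWX|=23/10, |P|=133/10
final tree: (((B:2,R:2):9,((I:2,W:2):5/2,X:9/2):13/2):23/10,P:133/10)
total length: 461/10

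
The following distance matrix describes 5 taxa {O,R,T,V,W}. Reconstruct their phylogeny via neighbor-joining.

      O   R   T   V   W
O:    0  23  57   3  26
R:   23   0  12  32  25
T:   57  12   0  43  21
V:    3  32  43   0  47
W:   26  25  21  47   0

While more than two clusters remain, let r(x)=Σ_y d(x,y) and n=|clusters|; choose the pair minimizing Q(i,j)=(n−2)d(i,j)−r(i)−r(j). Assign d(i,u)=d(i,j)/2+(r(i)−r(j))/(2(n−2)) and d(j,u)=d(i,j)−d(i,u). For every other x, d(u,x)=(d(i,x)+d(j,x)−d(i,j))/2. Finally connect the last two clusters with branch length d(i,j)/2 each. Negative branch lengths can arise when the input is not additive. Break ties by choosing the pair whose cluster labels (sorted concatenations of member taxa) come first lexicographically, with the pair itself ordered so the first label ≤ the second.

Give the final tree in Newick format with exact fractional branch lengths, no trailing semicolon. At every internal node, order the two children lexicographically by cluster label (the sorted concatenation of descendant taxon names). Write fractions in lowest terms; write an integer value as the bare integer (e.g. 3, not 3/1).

((((O:-7/6,V:25/6):197/8,R:11/8):53/8,T:85/8):83/16,W:83/16)

step 1: merge (O,V) at d=3, Q=-225; branch lengths O→-7/6, V→25/6; new cluster OV
  updated: d(OV,R)=26, d(OV,T)=97/2, d(OV,W)=35
step 2: merge (OV,R) at d=26, Q=-241/2; branch lengths OV→197/8, R→11/8; new cluster ORV
  updated: d(ORV,T)=69/4, d(ORV,W)=17
step 3: merge (ORV,T) at d=69/4, Q=-221/4; branch lengths ORV→53/8, T→85/8; new cluster ORTV
  updated: d(ORTV,W)=83/8
step 4: merge (ORTV,W) at d=83/8; branch lengths ORTV→83/16, W→83/16; new cluster ORTVW
final tree: ((((O:-7/6,V:25/6):197/8,R:11/8):53/8,T:85/8):83/16,W:83/16)
total length: 453/8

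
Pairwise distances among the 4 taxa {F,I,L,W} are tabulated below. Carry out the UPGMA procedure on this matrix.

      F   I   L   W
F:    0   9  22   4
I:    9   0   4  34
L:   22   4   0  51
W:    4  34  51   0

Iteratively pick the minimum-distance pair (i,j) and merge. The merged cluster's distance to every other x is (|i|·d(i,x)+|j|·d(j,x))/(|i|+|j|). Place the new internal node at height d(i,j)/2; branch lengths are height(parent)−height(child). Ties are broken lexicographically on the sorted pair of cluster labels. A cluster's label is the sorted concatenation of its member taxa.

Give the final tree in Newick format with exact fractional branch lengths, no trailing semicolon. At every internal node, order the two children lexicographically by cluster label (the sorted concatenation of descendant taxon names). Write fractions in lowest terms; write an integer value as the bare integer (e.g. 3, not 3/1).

1. join F+W (d=4) ⇒ FW; edges |F|=2, |W|=2
  updated: d(FW,I)=43/2, d(FW,L)=73/2
2. join I+L (d=4) ⇒ IL; edges |I|=2, |L|=2
  updated: d(FW,IL)=29
3. join FW+IL (d=29) ⇒ FILW; edges |FW|=25/2, |IL|=25/2
final tree: ((F:2,W:2):25/2,(I:2,L:2):25/2)
total length: 33

((F:2,W:2):25/2,(I:2,L:2):25/2)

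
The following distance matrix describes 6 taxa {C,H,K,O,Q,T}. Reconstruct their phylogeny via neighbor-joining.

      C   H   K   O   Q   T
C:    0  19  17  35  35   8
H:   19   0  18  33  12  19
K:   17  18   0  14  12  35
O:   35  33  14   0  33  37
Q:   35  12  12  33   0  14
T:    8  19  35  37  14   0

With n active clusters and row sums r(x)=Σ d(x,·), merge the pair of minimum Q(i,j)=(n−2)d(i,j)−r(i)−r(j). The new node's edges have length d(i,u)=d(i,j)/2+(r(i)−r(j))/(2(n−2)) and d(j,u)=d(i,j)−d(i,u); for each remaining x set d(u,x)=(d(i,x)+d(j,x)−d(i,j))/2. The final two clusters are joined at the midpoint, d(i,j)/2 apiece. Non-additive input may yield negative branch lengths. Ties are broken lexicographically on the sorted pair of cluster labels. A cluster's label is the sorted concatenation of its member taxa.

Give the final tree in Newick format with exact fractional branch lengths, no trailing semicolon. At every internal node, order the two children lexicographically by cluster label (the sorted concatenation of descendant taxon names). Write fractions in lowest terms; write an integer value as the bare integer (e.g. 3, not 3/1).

((((C:33/8,T:31/8):10,H:5):5/2,(K:-2/3,O:44/3):37/4):25/8,Q:25/8)

iteration 1: select C,T (d=8, Q=-195); attach at lengths (33/8, 31/8); label the merged cluster CT
  updated: d(CT,H)=15, d(CT,K)=22, d(CT,O)=32, d(CT,Q)=41/2
iteration 2: select K,O (d=14, Q=-136); attach at lengths (-2/3, 44/3); label the merged cluster KO
  updated: d(CT,KO)=20, d(H,KO)=37/2, d(KO,Q)=31/2
iteration 3: select CT,H (d=15, Q=-71); attach at lengths (10, 5); label the merged cluster CHT
  updated: d(CHT,KO)=47/4, d(CHT,Q)=35/4
iteration 4: select CHT,KO (d=47/4, Q=-36); attach at lengths (5/2, 37/4); label the merged cluster CHKOT
  updated: d(CHKOT,Q)=25/4
iteration 5: select CHKOT,Q (d=25/4); attach at lengths (25/8, 25/8); label the merged cluster CHKOQT
final tree: ((((C:33/8,T:31/8):10,H:5):5/2,(K:-2/3,O:44/3):37/4):25/8,Q:25/8)
total length: 55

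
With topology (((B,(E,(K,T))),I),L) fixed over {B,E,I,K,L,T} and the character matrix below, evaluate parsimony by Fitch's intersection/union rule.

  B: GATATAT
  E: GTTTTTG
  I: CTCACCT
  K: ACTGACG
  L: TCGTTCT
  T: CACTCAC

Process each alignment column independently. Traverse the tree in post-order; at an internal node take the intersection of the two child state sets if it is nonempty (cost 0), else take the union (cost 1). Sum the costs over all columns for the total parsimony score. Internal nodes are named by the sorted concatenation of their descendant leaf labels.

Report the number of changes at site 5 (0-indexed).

3

site 0, node KT: K={A} ∪ T={C} → {A,C} (+1)
site 0, node EKT: E={G} ∪ KT={A,C} → {A,C,G} (+1)
site 0, node BEKT: B={G} ∩ EKT={A,C,G} → {G} (+0)
site 0, node BEIKT: BEKT={G} ∪ I={C} → {C,G} (+1)
site 0, node BEIKLT: BEIKT={C,G} ∪ L={T} → {C,G,T} (+1)
site 1, node KT: K={C} ∪ T={A} → {A,C} (+1)
site 1, node EKT: E={T} ∪ KT={A,C} → {A,C,T} (+1)
site 1, node BEKT: B={A} ∩ EKT={A,C,T} → {A} (+0)
site 1, node BEIKT: BEKT={A} ∪ I={T} → {A,T} (+1)
site 1, node BEIKLT: BEIKT={A,T} ∪ L={C} → {A,C,T} (+1)
site 2, node KT: K={T} ∪ T={C} → {C,T} (+1)
site 2, node EKT: E={T} ∩ KT={C,T} → {T} (+0)
site 2, node BEKT: B={T} ∩ EKT={T} → {T} (+0)
site 2, node BEIKT: BEKT={T} ∪ I={C} → {C,T} (+1)
site 2, node BEIKLT: BEIKT={C,T} ∪ L={G} → {C,G,T} (+1)
site 3, node KT: K={G} ∪ T={T} → {G,T} (+1)
site 3, node EKT: E={T} ∩ KT={G,T} → {T} (+0)
site 3, node BEKT: B={A} ∪ EKT={T} → {A,T} (+1)
site 3, node BEIKT: BEKT={A,T} ∩ I={A} → {A} (+0)
site 3, node BEIKLT: BEIKT={A} ∪ L={T} → {A,T} (+1)
site 4, node KT: K={A} ∪ T={C} → {A,C} (+1)
site 4, node EKT: E={T} ∪ KT={A,C} → {A,C,T} (+1)
site 4, node BEKT: B={T} ∩ EKT={A,C,T} → {T} (+0)
site 4, node BEIKT: BEKT={T} ∪ I={C} → {C,T} (+1)
site 4, node BEIKLT: BEIKT={C,T} ∩ L={T} → {T} (+0)
site 5, node KT: K={C} ∪ T={A} → {A,C} (+1)
site 5, node EKT: E={T} ∪ KT={A,C} → {A,C,T} (+1)
site 5, node BEKT: B={A} ∩ EKT={A,C,T} → {A} (+0)
site 5, node BEIKT: BEKT={A} ∪ I={C} → {A,C} (+1)
site 5, node BEIKLT: BEIKT={A,C} ∩ L={C} → {C} (+0)
site 6, node KT: K={G} ∪ T={C} → {C,G} (+1)
site 6, node EKT: E={G} ∩ KT={C,G} → {G} (+0)
site 6, node BEKT: B={T} ∪ EKT={G} → {G,T} (+1)
site 6, node BEIKT: BEKT={G,T} ∩ I={T} → {T} (+0)
site 6, node BEIKLT: BEIKT={T} ∩ L={T} → {T} (+0)
per-site changes: [4, 4, 3, 3, 3, 3, 2]; total = 22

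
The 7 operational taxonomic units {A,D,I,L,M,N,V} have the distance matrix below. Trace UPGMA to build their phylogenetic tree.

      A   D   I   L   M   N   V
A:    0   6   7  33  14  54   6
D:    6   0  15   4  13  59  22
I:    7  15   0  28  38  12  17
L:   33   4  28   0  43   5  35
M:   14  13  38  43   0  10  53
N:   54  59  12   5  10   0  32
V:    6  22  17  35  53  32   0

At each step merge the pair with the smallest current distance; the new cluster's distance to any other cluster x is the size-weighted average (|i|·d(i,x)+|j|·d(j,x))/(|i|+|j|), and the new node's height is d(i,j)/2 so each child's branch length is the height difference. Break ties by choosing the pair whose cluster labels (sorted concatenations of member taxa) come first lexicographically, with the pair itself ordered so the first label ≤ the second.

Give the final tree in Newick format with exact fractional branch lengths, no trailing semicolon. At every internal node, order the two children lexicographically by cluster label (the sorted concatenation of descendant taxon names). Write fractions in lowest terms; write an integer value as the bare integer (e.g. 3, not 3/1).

((((A:3,V:3):3,I:6):67/12,(D:2,L:2):115/12):137/30,(M:5,N:5):223/20)

iteration 1: select D,L (d=4); attach at lengths (2, 2); label the merged cluster DL
  updated: d(A,DL)=39/2, d(DL,I)=43/2, d(DL,M)=28, d(DL,N)=32, d(DL,V)=57/2
iteration 2: select A,V (d=6); attach at lengths (3, 3); label the merged cluster AV
  updated: d(AV,DL)=24, d(AV,I)=12, d(AV,M)=67/2, d(AV,N)=43
iteration 3: select M,N (d=10); attach at lengths (5, 5); label the merged cluster MN
  updated: d(AV,MN)=153/4, d(DL,MN)=30, d(I,MN)=25
iteration 4: select AV,I (d=12); attach at lengths (3, 6); label the merged cluster AIV
  updated: d(AIV,DL)=139/6, d(AIV,MN)=203/6
iteration 5: select AIV,DL (d=139/6); attach at lengths (67/12, 115/12); label the merged cluster ADILV
  updated: d(ADILV,MN)=323/10
iteration 6: select ADILV,MN (d=323/10); attach at lengths (137/30, 223/20); label the merged cluster ADILMNV
final tree: ((((A:3,V:3):3,I:6):67/12,(D:2,L:2):115/12):137/30,(M:5,N:5):223/20)
total length: 3593/60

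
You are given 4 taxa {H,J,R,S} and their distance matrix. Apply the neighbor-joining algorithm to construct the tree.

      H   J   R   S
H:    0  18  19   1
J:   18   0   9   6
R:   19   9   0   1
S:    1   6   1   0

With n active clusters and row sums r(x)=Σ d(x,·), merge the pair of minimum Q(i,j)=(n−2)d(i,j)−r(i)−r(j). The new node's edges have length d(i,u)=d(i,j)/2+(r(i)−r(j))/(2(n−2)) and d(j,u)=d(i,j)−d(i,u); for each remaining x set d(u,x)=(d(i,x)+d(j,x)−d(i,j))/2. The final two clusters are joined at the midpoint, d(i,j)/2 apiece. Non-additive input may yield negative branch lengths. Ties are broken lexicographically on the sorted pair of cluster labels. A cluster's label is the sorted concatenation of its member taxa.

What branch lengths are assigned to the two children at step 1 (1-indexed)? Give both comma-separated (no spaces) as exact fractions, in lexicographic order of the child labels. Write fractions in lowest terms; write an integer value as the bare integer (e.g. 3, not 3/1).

iteration 1: select H,S (d=1, Q=-44); attach at lengths (8, -7); label the merged cluster HS
  updated: d(HS,J)=23/2, d(HS,R)=19/2
iteration 2: select HS,J (d=23/2, Q=-30); attach at lengths (6, 11/2); label the merged cluster HJS
  updated: d(HJS,R)=7/2
iteration 3: select HJS,R (d=7/2); attach at lengths (7/4, 7/4); label the merged cluster HJRS
final tree: (((H:8,S:-7):6,J:11/2):7/4,R:7/4)
total length: 16

8,-7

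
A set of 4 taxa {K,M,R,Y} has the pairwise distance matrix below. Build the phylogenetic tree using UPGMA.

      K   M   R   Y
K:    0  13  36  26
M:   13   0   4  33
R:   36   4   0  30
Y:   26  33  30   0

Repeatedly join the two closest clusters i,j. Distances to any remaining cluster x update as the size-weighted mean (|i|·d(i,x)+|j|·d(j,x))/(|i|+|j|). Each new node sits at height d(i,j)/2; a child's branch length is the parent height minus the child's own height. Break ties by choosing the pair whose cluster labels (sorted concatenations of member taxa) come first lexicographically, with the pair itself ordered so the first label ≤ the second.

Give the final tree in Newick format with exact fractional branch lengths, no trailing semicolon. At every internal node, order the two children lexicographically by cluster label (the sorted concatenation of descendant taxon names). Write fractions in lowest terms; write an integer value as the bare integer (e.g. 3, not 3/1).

step 1: merge (M,R) at d=4; branch lengths M→2, R→2; new cluster MR
  updated: d(K,MR)=49/2, d(MR,Y)=63/2
step 2: merge (K,MR) at d=49/2; branch lengths K→49/4, MR→41/4; new cluster KMR
  updated: d(KMR,Y)=89/3
step 3: merge (KMR,Y) at d=89/3; branch lengths KMR→31/12, Y→89/6; new cluster KMRY
final tree: ((K:49/4,(M:2,R:2):41/4):31/12,Y:89/6)
total length: 527/12

((K:49/4,(M:2,R:2):41/4):31/12,Y:89/6)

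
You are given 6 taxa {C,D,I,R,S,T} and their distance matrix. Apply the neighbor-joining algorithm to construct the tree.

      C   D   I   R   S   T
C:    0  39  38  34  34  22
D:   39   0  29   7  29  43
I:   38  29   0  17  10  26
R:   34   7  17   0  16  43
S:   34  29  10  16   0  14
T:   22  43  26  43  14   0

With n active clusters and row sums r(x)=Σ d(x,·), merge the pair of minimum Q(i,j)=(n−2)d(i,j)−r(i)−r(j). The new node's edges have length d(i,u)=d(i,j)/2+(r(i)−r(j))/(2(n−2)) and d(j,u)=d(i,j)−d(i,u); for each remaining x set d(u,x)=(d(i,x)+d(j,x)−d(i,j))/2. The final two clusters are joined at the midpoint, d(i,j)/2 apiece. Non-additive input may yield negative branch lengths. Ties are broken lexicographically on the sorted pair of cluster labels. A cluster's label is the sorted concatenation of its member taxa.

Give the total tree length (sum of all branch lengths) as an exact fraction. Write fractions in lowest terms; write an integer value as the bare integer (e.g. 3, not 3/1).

1025/16

iteration 1: select D,R (d=7, Q=-236); attach at lengths (29/4, -1/4); label the merged cluster DR
  updated: d(C,DR)=33, d(DR,I)=39/2, d(DR,S)=19, d(DR,T)=79/2
iteration 2: select C,T (d=22, Q=-325/2); attach at lengths (61/4, 27/4); label the merged cluster CT
  updated: d(CT,DR)=101/4, d(CT,I)=21, d(CT,S)=13
iteration 3: select CT,S (d=13, Q=-301/4); attach at lengths (173/16, 35/16); label the merged cluster CST
  updated: d(CST,DR)=125/8, d(CST,I)=9
iteration 4: select CST,DR (d=125/8, Q=-353/8); attach at lengths (41/16, 209/16); label the merged cluster CDRST
  updated: d(CDRST,I)=103/16
iteration 5: select CDRST,I (d=103/16); attach at lengths (103/32, 103/32); label the merged cluster CDIRST
final tree: ((((C:61/4,T:27/4):173/16,S:35/16):41/16,(D:29/4,R:-1/4):209/16):103/32,I:103/32)
total length: 1025/16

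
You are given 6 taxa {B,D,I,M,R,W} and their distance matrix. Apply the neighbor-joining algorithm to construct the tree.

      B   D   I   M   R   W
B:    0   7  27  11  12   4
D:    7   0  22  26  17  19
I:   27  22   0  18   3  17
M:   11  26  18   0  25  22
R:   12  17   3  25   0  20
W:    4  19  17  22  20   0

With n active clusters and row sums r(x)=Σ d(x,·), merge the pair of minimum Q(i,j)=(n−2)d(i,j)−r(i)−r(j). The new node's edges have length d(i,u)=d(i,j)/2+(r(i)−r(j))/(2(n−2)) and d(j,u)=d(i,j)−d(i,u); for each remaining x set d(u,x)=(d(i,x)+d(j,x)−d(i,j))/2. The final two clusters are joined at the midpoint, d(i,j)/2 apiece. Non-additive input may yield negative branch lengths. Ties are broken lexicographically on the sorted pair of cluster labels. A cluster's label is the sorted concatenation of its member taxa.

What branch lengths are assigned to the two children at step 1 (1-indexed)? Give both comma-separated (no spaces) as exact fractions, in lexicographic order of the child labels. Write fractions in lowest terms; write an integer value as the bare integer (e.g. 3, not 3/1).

iteration 1: select I,R (d=3, Q=-152); attach at lengths (11/4, 1/4); label the merged cluster IR
  updated: d(B,IR)=18, d(D,IR)=18, d(IR,M)=20, d(IR,W)=17
iteration 2: select IR,M (d=20, Q=-92); attach at lengths (9, 11); label the merged cluster IMR
  updated: d(B,IMR)=9/2, d(D,IMR)=12, d(IMR,W)=19/2
iteration 3: select B,W (d=4, Q=-40); attach at lengths (-9/4, 25/4); label the merged cluster BW
  updated: d(BW,D)=11, d(BW,IMR)=5
iteration 4: select BW,D (d=11, Q=-28); attach at lengths (2, 9); label the merged cluster BDW
  updated: d(BDW,IMR)=3
iteration 5: select BDW,IMR (d=3); attach at lengths (3/2, 3/2); label the merged cluster BDIMRW
final tree: (((B:-9/4,W:25/4):2,D:9):3/2,((I:11/4,R:1/4):9,M:11):3/2)
total length: 41

11/4,1/4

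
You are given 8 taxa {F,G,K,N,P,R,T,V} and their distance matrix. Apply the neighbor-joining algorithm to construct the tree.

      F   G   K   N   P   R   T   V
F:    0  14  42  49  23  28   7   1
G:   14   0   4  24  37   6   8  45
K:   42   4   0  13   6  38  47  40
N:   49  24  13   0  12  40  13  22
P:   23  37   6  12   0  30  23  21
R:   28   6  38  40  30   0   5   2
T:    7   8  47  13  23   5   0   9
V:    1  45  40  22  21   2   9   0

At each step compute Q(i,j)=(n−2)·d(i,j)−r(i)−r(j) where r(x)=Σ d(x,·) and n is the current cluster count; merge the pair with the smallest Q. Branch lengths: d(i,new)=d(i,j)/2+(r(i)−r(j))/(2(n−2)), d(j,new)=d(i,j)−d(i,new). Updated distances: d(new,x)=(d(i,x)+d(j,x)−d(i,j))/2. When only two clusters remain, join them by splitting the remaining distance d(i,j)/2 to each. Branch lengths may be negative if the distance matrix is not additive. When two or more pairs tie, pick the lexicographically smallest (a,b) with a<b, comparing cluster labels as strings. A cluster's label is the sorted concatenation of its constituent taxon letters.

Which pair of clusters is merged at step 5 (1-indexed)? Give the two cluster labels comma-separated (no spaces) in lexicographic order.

FV,T

step 1: merge (K,P) at d=6, Q=-306; branch lengths K→37/6, P→-1/6; new cluster KP
  updated: d(F,KP)=59/2, d(G,KP)=35/2, d(KP,N)=19/2, d(KP,R)=31, d(KP,T)=32, d(KP,V)=55/2
step 2: merge (KP,N) at d=19/2, Q=-257; branch lengths KP→37/10, N→29/5; new cluster KNP
  updated: d(F,KNP)=69/2, d(G,KNP)=16, d(KNP,R)=123/4, d(KNP,T)=71/4, d(KNP,V)=20
step 3: merge (F,V) at d=1, Q=-315/2; branch lengths F→23/16, V→-7/16; new cluster FV
  updated: d(FV,G)=29, d(FV,KNP)=107/4, d(FV,R)=29/2, d(FV,T)=15/2
step 4: merge (G,KNP) at d=16, Q=-409/4; branch lengths G→21/8, KNP→107/8; new cluster GKNP
  updated: d(FV,GKNP)=159/8, d(GKNP,R)=83/8, d(GKNP,T)=39/8
step 5: merge (FV,T) at d=15/2, Q=-177/4; branch lengths FV→79/8, T→-19/8; new cluster FTV
  updated: d(FTV,GKNP)=69/8, d(FTV,R)=6
step 6: merge (FTV,GKNP) at d=69/8, Q=-25; branch lengths FTV→17/8, GKNP→13/2; new cluster FGKNPTV
  updated: d(FGKNPTV,R)=31/8
step 7: merge (FGKNPTV,R) at d=31/8; branch lengths FGKNPTV→31/16, R→31/16; new cluster FGKNPRTV
final tree: ((((F:23/16,V:-7/16):79/8,T:-19/8):17/8,(G:21/8,((K:37/6,P:-1/6):37/10,N:29/5):107/8):13/2):31/16,R:31/16)
total length: 105/2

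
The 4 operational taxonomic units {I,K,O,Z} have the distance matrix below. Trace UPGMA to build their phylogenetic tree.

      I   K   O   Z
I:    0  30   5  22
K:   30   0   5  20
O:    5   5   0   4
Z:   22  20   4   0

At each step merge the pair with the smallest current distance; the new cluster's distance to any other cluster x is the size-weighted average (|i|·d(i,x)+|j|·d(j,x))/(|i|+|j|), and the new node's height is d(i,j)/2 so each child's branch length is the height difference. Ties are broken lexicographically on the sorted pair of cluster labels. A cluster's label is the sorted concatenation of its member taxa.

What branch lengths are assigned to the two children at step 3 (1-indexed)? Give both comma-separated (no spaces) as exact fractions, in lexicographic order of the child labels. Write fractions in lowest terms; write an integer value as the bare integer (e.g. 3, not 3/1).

19/2,13/4

1. join O+Z (d=4) ⇒ OZ; edges |O|=2, |Z|=2
  updated: d(I,OZ)=27/2, d(K,OZ)=25/2
2. join K+OZ (d=25/2) ⇒ KOZ; edges |K|=25/4, |OZ|=17/4
  updated: d(I,KOZ)=19
3. join I+KOZ (d=19) ⇒ IKOZ; edges |I|=19/2, |KOZ|=13/4
final tree: (I:19/2,(K:25/4,(O:2,Z:2):17/4):13/4)
total length: 109/4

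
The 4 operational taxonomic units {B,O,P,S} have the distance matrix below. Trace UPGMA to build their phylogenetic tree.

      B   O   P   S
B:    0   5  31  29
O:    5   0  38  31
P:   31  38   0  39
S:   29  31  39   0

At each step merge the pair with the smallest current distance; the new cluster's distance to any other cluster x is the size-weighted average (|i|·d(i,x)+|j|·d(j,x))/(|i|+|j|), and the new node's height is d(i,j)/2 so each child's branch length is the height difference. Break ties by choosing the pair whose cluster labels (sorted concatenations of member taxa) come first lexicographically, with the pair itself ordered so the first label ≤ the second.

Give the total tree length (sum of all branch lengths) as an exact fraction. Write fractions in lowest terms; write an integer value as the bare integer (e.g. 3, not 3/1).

1. join B+O (d=5) ⇒ BO; edges |B|=5/2, |O|=5/2
  updated: d(BO,P)=69/2, d(BO,S)=30
2. join BO+S (d=30) ⇒ BOS; edges |BO|=25/2, |S|=15
  updated: d(BOS,P)=36
3. join BOS+P (d=36) ⇒ BOPS; edges |BOS|=3, |P|=18
final tree: (((B:5/2,O:5/2):25/2,S:15):3,P:18)
total length: 107/2

107/2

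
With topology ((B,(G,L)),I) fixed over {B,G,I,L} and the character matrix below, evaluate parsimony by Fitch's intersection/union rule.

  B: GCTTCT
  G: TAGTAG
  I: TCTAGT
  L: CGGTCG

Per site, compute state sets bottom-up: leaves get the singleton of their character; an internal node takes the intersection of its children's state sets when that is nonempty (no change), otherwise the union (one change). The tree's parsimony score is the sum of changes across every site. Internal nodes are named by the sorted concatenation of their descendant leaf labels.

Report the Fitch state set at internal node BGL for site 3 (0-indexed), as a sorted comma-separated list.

GL@0: {T} ∪ {C} = {C,T} (union, +1)
BGL@0: {G} ∪ {C,T} = {C,G,T} (union, +1)
BGIL@0: {C,G,T} ∩ {T} = {T} (intersection, +0)
GL@1: {A} ∪ {G} = {A,G} (union, +1)
BGL@1: {C} ∪ {A,G} = {A,C,G} (union, +1)
BGIL@1: {A,C,G} ∩ {C} = {C} (intersection, +0)
GL@2: {G} ∩ {G} = {G} (intersection, +0)
BGL@2: {T} ∪ {G} = {G,T} (union, +1)
BGIL@2: {G,T} ∩ {T} = {T} (intersection, +0)
GL@3: {T} ∩ {T} = {T} (intersection, +0)
BGL@3: {T} ∩ {T} = {T} (intersection, +0)
BGIL@3: {T} ∪ {A} = {A,T} (union, +1)
GL@4: {A} ∪ {C} = {A,C} (union, +1)
BGL@4: {C} ∩ {A,C} = {C} (intersection, +0)
BGIL@4: {C} ∪ {G} = {C,G} (union, +1)
GL@5: {G} ∩ {G} = {G} (intersection, +0)
BGL@5: {T} ∪ {G} = {G,T} (union, +1)
BGIL@5: {G,T} ∩ {T} = {T} (intersection, +0)
per-site changes: [2, 2, 1, 1, 2, 1]; total = 9

T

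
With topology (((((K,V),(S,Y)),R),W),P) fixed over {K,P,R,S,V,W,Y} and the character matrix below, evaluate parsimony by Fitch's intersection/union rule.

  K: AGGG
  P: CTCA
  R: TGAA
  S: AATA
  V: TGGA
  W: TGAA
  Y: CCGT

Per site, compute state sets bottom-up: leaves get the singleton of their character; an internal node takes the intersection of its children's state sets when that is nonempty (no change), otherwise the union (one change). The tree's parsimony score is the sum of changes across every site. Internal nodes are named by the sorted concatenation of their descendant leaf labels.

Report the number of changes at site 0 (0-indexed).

[col 0] KV: children K:{A}, V:{T} ∪→ {A,T}; cost 1
[col 0] SY: children S:{A}, Y:{C} ∪→ {A,C}; cost 1
[col 0] KSVY: children KV:{A,T}, SY:{A,C} ∩→ {A}; cost 0
[col 0] KRSVY: children KSVY:{A}, R:{T} ∪→ {A,T}; cost 1
[col 0] KRSVWY: children KRSVY:{A,T}, W:{T} ∩→ {T}; cost 0
[col 0] KPRSVWY: children KRSVWY:{T}, P:{C} ∪→ {C,T}; cost 1
[col 1] KV: children K:{G}, V:{G} ∩→ {G}; cost 0
[col 1] SY: children S:{A}, Y:{C} ∪→ {A,C}; cost 1
[col 1] KSVY: children KV:{G}, SY:{A,C} ∪→ {A,C,G}; cost 1
[col 1] KRSVY: children KSVY:{A,C,G}, R:{G} ∩→ {G}; cost 0
[col 1] KRSVWY: children KRSVY:{G}, W:{G} ∩→ {G}; cost 0
[col 1] KPRSVWY: children KRSVWY:{G}, P:{T} ∪→ {G,T}; cost 1
[col 2] KV: children K:{G}, V:{G} ∩→ {G}; cost 0
[col 2] SY: children S:{T}, Y:{G} ∪→ {G,T}; cost 1
[col 2] KSVY: children KV:{G}, SY:{G,T} ∩→ {G}; cost 0
[col 2] KRSVY: children KSVY:{G}, R:{A} ∪→ {A,G}; cost 1
[col 2] KRSVWY: children KRSVY:{A,G}, W:{A} ∩→ {A}; cost 0
[col 2] KPRSVWY: children KRSVWY:{A}, P:{C} ∪→ {A,C}; cost 1
[col 3] KV: children K:{G}, V:{A} ∪→ {A,G}; cost 1
[col 3] SY: children S:{A}, Y:{T} ∪→ {A,T}; cost 1
[col 3] KSVY: children KV:{A,G}, SY:{A,T} ∩→ {A}; cost 0
[col 3] KRSVY: children KSVY:{A}, R:{A} ∩→ {A}; cost 0
[col 3] KRSVWY: children KRSVY:{A}, W:{A} ∩→ {A}; cost 0
[col 3] KPRSVWY: children KRSVWY:{A}, P:{A} ∩→ {A}; cost 0
per-site changes: [4, 3, 3, 2]; total = 12

4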